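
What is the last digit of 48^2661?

8

Powers of 8 mod 10 repeat with period 4: 8, 4, 2, 6.
2661 leaves remainder 1 on division by 4, so 48^2661 ends in 8.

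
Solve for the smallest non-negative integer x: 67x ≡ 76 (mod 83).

The inverse of 67 mod 83 is 57 (since 67·57 = 3819 ≡ 1).
So x ≡ 57·76 = 4332 ≡ 16 (mod 83).
Check: 67·16 = 1072 = 12·83 + 76.

16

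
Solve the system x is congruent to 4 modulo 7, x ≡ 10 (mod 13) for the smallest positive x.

x ≡ 4 (mod 7) gives x ∈ {4, 11, 18, 25, 32, 39, 46, 53, …}.
The first of these with x mod 13 = 10 is 88.

88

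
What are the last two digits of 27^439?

Successive squares of 27 mod 100: 27^1≡27, 27^2≡29, 27^4≡41, 27^8≡81, 27^16≡61, 27^32≡21, 27^64≡41, 27^128≡81, 27^256≡61.
Since 439 = 1 + 2 + 4 + 16 + 32 + 128 + 256 in binary, 27^439 ≡ 27·29·41·61·21·81·61 ≡ 63 (mod 100).

63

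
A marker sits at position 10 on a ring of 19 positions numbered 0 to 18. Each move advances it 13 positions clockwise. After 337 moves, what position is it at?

337·13 = 4381.
4381 = 230·19 + 11, so 4381 mod 19 = 11.
(10 + 11) mod 19 = 2.

2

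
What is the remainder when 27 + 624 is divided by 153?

39

624 = 4·153 + 12, so 624 mod 153 = 12.
(27 + 12) mod 153 = 39.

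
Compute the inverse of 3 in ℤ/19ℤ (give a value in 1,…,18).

13

3·13 = 39 = 2·19 + 1, so 3⁻¹ ≡ 13 (mod 19).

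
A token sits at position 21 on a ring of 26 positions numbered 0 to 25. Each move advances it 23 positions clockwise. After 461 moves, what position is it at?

16

461·23 = 10603.
10603 mod 26 = 21 (since 407·26 = 10582).
(21 + 21) mod 26 = 16.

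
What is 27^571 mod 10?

3

Last digits of 7^n: 7, 9, 3, 1 (period 4).
571 mod 4 = 3, so the last digit matches 7^3 = 3.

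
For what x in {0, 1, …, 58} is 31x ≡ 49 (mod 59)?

31⁻¹ ≡ 40 (mod 59) because 31·40 = 1240 = 21·59 + 1.
So x ≡ 40·49 = 1960 ≡ 13 (mod 59).
Check: 31·13 = 403 = 6·59 + 49.

13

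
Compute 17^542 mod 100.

By repeated squaring mod 100: 17^1≡17, 17^2≡89, 17^4≡21, 17^8≡41, 17^16≡81, 17^32≡61, 17^64≡21, 17^128≡41, 17^256≡81, 17^512≡61.
Since 542 = 2 + 4 + 8 + 16 + 512 in binary, 17^542 ≡ 89·21·41·81·61 ≡ 89 (mod 100).

89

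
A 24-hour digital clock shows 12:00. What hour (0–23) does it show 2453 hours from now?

2453 mod 24 = 5 (since 102·24 = 2448).
(12 + 5) mod 24 = 17.

17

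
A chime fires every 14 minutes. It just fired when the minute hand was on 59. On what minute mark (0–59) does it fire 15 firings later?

15·14 = 210.
210 mod 60 = 30 (since 3·60 = 180).
(59 + 30) mod 60 = 29.

29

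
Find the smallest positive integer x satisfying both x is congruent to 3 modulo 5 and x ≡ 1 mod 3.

13

x ≡ 1 (mod 3) gives x ∈ {1, 4, 7, 10, 13}.
The first of these with x mod 5 = 3 is 13.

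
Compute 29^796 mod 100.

21

By repeated squaring mod 100: 29^1≡29, 29^2≡41, 29^4≡81, 29^8≡61, 29^16≡21, 29^32≡41, 29^64≡81, 29^128≡61, 29^256≡21, 29^512≡41.
796 = 4 + 8 + 16 + 256 + 512, so 29^796 ≡ 81·61·21·21·41 ≡ 21 (mod 100).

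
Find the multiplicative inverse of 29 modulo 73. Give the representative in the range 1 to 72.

68

29·68 = 1972 = 27·73 + 1, so 29⁻¹ ≡ 68 (mod 73).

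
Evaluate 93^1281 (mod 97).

Square-and-reduce mod 97: 93^1≡93, 93^2≡16, 93^4≡62, 93^8≡61, 93^16≡35, 93^32≡61, 93^64≡35, 93^128≡61, 93^256≡35, 93^512≡61, 93^1024≡35.
Since 1281 = 1 + 256 + 1024 in binary, 93^1281 ≡ 93·35·35 ≡ 47 (mod 97).

47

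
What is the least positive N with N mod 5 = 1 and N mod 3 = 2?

x ≡ 2 (mod 3) gives x ∈ {2, 5, 8, 11}.
The first of these with x mod 5 = 1 is 11.

11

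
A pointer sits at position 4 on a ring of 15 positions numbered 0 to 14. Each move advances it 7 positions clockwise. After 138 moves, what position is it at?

10

138·7 = 966.
966 mod 15 = 6 (since 64·15 = 960).
(4 + 6) mod 15 = 10.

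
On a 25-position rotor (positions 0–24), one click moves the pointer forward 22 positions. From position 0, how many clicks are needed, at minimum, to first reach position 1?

8

25 = 1·22 + 3
22 = 7·3 + 1
3 = 3·1 + 0
Back-substituting gives 22·8 ≡ 1 (mod 25).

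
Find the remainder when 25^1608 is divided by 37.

10

Successive squares of 25 mod 37: 25^1≡25, 25^2≡33, 25^4≡16, 25^8≡34, 25^16≡9, 25^32≡7, 25^64≡12, 25^128≡33, 25^256≡16, 25^512≡34, 25^1024≡9.
1608 = 8 + 64 + 512 + 1024, so 25^1608 ≡ 34·12·34·9 ≡ 10 (mod 37).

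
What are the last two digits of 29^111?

29

Successive squares of 29 mod 100: 29^1≡29, 29^2≡41, 29^4≡81, 29^8≡61, 29^16≡21, 29^32≡41, 29^64≡81.
111 = 1 + 2 + 4 + 8 + 32 + 64, so 29^111 ≡ 29·41·81·61·41·81 ≡ 29 (mod 100).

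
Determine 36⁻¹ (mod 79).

79 = 2·36 + 7
36 = 5·7 + 1
7 = 7·1 + 0
Back-substituting gives 36·11 ≡ 1 (mod 79).

11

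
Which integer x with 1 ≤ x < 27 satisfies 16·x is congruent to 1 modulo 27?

16·22 = 352 = 13·27 + 1, so 16⁻¹ ≡ 22 (mod 27).

22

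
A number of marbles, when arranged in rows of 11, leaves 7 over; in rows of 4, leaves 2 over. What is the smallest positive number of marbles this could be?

x ≡ 2 (mod 4) gives x ∈ {2, 6, 10, 14, 18}.
The first of these with x mod 11 = 7 is 18.

18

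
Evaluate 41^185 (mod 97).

23

Successive squares of 41 mod 97: 41^1≡41, 41^2≡32, 41^4≡54, 41^8≡6, 41^16≡36, 41^32≡35, 41^64≡61, 41^128≡35.
185 = 1 + 8 + 16 + 32 + 128, so 41^185 ≡ 41·6·36·35·35 ≡ 23 (mod 97).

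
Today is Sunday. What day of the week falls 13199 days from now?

Thursday

13199 − 1885·7 = 4, so 13199 ≡ 4 (mod 7).
Sunday + 4 days → Thursday.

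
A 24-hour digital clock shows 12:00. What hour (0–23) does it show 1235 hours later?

23

1235 mod 24 = 11 (since 51·24 = 1224).
(12 + 11) mod 24 = 23.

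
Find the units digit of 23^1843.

Powers of 3 mod 10 repeat with period 4: 3, 9, 7, 1.
1843 leaves remainder 3 on division by 4, so 23^1843 ends in 7.

7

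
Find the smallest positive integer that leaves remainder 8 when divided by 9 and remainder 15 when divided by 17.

x ≡ 8 (mod 9) gives x ∈ {8, 17, 26, 35, 44, 53, 62, 71, …}.
The first of these with x mod 17 = 15 is 134.

134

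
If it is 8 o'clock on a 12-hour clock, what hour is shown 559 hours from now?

3

559 mod 12 = 7 (since 46·12 = 552).
8 + 7 → 3 on a 12-hour dial.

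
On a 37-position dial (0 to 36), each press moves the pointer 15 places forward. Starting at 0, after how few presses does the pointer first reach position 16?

The inverse of 15 mod 37 is 5 (since 15·5 = 75 ≡ 1).
So x ≡ 5·16 = 80 ≡ 6 (mod 37).
Check: 15·6 = 90 = 2·37 + 16.

6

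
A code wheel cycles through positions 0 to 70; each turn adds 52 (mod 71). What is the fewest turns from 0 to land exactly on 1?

52·56 = 2912 = 41·71 + 1, so 52⁻¹ ≡ 56 (mod 71).

56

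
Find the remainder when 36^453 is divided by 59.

Square-and-reduce mod 59: 36^1≡36, 36^2≡57, 36^4≡4, 36^8≡16, 36^16≡20, 36^32≡46, 36^64≡51, 36^128≡5, 36^256≡25.
Since 453 = 1 + 4 + 64 + 128 + 256 in binary, 36^453 ≡ 36·4·51·5·25 ≡ 19 (mod 59).

19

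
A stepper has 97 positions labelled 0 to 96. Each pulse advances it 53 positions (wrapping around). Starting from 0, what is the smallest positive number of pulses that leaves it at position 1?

11

53·11 = 583 = 6·97 + 1, so 53⁻¹ ≡ 11 (mod 97).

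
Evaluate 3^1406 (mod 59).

Successive squares of 3 mod 59: 3^1≡3, 3^2≡9, 3^4≡22, 3^8≡12, 3^16≡26, 3^32≡27, 3^64≡21, 3^128≡28, 3^256≡17, 3^512≡53, 3^1024≡36.
Since 1406 = 2 + 4 + 8 + 16 + 32 + 64 + 256 + 1024 in binary, 3^1406 ≡ 9·22·12·26·27·21·17·36 ≡ 16 (mod 59).

16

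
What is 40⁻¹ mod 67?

67 = 1·40 + 27
40 = 1·27 + 13
27 = 2·13 + 1
13 = 13·1 + 0
Back-substituting gives 40·62 ≡ 1 (mod 67).

62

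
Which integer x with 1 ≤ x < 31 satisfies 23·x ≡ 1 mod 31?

31 = 1·23 + 8
23 = 2·8 + 7
8 = 1·7 + 1
7 = 7·1 + 0
Back-substituting gives 23·27 ≡ 1 (mod 31).

27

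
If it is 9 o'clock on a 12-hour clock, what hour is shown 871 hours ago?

Dividing 871 by 12 gives quotient 72 and remainder 7.
9 − 7 → 2 on a 12-hour dial.

2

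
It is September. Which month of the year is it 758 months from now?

November

758 = 63·12 + 2, so 758 mod 12 = 2.
September + 2 months → November.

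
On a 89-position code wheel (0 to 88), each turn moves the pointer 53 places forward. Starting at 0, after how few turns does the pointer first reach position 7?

27

The inverse of 53 mod 89 is 42 (since 53·42 = 2226 ≡ 1).
So x ≡ 42·7 = 294 ≡ 27 (mod 89).
Check: 53·27 = 1431 = 16·89 + 7.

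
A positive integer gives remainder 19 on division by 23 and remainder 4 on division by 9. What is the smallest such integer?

x ≡ 4 (mod 9) gives x ∈ {4, 13, 22, 31, 40, 49, 58, 67, …}.
The first of these with x mod 23 = 19 is 157.

157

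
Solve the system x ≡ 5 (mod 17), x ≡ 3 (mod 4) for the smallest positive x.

39

x ≡ 3 (mod 4) gives x ∈ {3, 7, 11, 15, 19, 23, 27, 31, …}.
The first of these with x mod 17 = 5 is 39.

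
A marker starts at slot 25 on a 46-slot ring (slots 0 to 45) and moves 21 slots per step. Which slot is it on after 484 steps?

23

484·21 = 10164.
Dividing 10164 by 46 gives quotient 220 and remainder 44.
(25 + 44) mod 46 = 23.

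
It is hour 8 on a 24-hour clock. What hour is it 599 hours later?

599 mod 24 = 23 (since 24·24 = 576).
(8 + 23) mod 24 = 7.

7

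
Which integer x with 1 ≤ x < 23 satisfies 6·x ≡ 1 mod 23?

4

23 = 3·6 + 5
6 = 1·5 + 1
5 = 5·1 + 0
Back-substituting gives 6·4 ≡ 1 (mod 23).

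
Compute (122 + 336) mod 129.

71

336 = 2·129 + 78, so 336 mod 129 = 78.
(122 + 78) mod 129 = 71.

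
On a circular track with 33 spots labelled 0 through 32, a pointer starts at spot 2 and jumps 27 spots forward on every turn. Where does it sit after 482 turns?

14

482·27 = 13014.
13014 − 394·33 = 12, so 13014 ≡ 12 (mod 33).
(2 + 12) mod 33 = 14.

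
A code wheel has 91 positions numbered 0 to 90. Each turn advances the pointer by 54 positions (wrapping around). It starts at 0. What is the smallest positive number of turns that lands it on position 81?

54⁻¹ ≡ 59 (mod 91) because 54·59 = 3186 = 35·91 + 1.
So x ≡ 59·81 = 4779 ≡ 47 (mod 91).
Check: 54·47 = 2538 = 27·91 + 81.

47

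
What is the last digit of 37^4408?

Last digits of 7^n: 7, 9, 3, 1 (period 4).
4408 leaves remainder 0 on division by 4, so 37^4408 ends in 1.

1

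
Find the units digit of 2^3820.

The units digit of 2^n cycles with period 4: 2, 4, 8, 6, …
3820 mod 4 = 0, so the last digit matches 2^4 = 6.

6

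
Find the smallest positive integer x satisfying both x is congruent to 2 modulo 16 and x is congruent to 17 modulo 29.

162

x ≡ 2 (mod 16) gives x ∈ {2, 18, 34, 50, 66, 82, 98, 114, …}.
The first of these with x mod 29 = 17 is 162.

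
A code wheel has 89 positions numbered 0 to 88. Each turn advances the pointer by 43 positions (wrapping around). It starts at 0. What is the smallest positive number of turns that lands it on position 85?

The inverse of 43 mod 89 is 29 (since 43·29 = 1247 ≡ 1).
So x ≡ 29·85 = 2465 ≡ 62 (mod 89).
Check: 43·62 = 2666 = 29·89 + 85.

62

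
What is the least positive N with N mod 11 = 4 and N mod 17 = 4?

4

x ≡ 4 (mod 11) gives x ∈ {4}.
The first of these with x mod 17 = 4 is 4.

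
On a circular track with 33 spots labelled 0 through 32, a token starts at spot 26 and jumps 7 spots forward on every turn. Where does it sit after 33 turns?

26

33·7 = 231.
231 mod 33 = 0 (since 7·33 = 231).
(26 + 0) mod 33 = 26.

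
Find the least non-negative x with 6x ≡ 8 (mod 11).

5

The inverse of 6 mod 11 is 2 (since 6·2 = 12 ≡ 1).
So x ≡ 2·8 = 16 ≡ 5 (mod 11).
Check: 6·5 = 30 = 2·11 + 8.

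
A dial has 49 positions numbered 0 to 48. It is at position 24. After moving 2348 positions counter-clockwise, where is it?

28

2348 = 47·49 + 45, so 2348 mod 49 = 45.
(24 − 45) mod 49 = 28.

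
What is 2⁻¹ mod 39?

39 = 19·2 + 1
2 = 2·1 + 0
Back-substituting gives 2·20 ≡ 1 (mod 39).

20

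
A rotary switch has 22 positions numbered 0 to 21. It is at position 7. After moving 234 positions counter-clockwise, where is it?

15

234 = 10·22 + 14, so 234 mod 22 = 14.
(7 − 14) mod 22 = 15.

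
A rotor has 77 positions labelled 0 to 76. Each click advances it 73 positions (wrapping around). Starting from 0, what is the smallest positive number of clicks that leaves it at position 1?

19

73·19 = 1387 = 18·77 + 1, so 73⁻¹ ≡ 19 (mod 77).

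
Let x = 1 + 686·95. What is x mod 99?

686·95 = 65170.
Dividing 65170 by 99 gives quotient 658 and remainder 28.
(1 + 28) mod 99 = 29.

29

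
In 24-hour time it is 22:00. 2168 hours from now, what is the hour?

2168 = 90·24 + 8, so 2168 mod 24 = 8.
(22 + 8) mod 24 = 6.

6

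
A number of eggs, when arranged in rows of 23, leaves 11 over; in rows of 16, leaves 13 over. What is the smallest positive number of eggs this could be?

x ≡ 13 (mod 16) gives x ∈ {13, 29, 45, 61, 77, 93, 109, 125, …}.
The first of these with x mod 23 = 11 is 333.

333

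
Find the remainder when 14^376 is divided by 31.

By repeated squaring mod 31: 14^1≡14, 14^2≡10, 14^4≡7, 14^8≡18, 14^16≡14, 14^32≡10, 14^64≡7, 14^128≡18, 14^256≡14.
Since 376 = 8 + 16 + 32 + 64 + 256 in binary, 14^376 ≡ 18·14·10·7·14 ≡ 14 (mod 31).

14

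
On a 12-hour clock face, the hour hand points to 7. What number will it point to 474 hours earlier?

Dividing 474 by 12 gives quotient 39 and remainder 6.
7 − 6 → 1 on a 12-hour dial.

1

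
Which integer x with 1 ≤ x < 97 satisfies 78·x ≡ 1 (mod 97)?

51

78·51 = 3978 = 41·97 + 1, so 78⁻¹ ≡ 51 (mod 97).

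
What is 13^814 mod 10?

9

Last digits of 3^n: 3, 9, 7, 1 (period 4).
814 leaves remainder 2 on division by 4, so 13^814 ends in 9.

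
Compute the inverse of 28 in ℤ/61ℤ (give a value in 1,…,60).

24

61 = 2·28 + 5
28 = 5·5 + 3
5 = 1·3 + 2
3 = 1·2 + 1
2 = 2·1 + 0
Back-substituting gives 28·24 ≡ 1 (mod 61).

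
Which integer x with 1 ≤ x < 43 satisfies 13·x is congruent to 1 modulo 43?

10

13·10 = 130 = 3·43 + 1, so 13⁻¹ ≡ 10 (mod 43).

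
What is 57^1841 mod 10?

7

The units digit of 57^n cycles with period 4: 7, 9, 3, 1, …
1841 leaves remainder 1 on division by 4, so 57^1841 ends in 7.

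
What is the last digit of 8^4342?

Powers of 8 mod 10 repeat with period 4: 8, 4, 2, 6.
4342 leaves remainder 2 on division by 4, so 8^4342 ends in 4.

4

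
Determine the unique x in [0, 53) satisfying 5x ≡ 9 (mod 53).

23

5⁻¹ ≡ 32 (mod 53) because 5·32 = 160 = 3·53 + 1.
So x ≡ 32·9 = 288 ≡ 23 (mod 53).
Check: 5·23 = 115 = 2·53 + 9.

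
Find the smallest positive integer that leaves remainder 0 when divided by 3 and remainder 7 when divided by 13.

Since 13·1 ≡ 1 (mod 3), take x = 7 + 13·((0−7)·1 mod 3) = 7 + 13·2 = 33.
Check: 33 mod 3 = 0, 33 mod 13 = 7.

33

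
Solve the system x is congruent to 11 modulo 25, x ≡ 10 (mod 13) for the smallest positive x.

x ≡ 10 (mod 13) gives x ∈ {10, 23, 36}.
The first of these with x mod 25 = 11 is 36.

36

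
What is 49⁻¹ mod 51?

25

51 = 1·49 + 2
49 = 24·2 + 1
2 = 2·1 + 0
Back-substituting gives 49·25 ≡ 1 (mod 51).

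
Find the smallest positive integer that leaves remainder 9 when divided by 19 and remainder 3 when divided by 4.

Since 4·5 ≡ 1 (mod 19), take x = 3 + 4·((9−3)·5 mod 19) = 3 + 4·11 = 47.
Check: 47 mod 19 = 9, 47 mod 4 = 3.

47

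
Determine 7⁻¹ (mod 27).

4

27 = 3·7 + 6
7 = 1·6 + 1
6 = 6·1 + 0
Back-substituting gives 7·4 ≡ 1 (mod 27).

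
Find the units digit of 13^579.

7

The units digit of 13^n cycles with period 4: 3, 9, 7, 1, …
579 leaves remainder 3 on division by 4, so 13^579 ends in 7.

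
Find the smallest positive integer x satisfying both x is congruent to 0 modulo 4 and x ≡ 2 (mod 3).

8

x ≡ 2 (mod 3) gives x ∈ {2, 5, 8}.
The first of these with x mod 4 = 0 is 8.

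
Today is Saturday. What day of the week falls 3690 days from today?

Sunday

3690 = 527·7 + 1, so 3690 mod 7 = 1.
Saturday + 1 day → Sunday.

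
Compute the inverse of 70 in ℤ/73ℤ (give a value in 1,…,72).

70·24 = 1680 = 23·73 + 1, so 70⁻¹ ≡ 24 (mod 73).

24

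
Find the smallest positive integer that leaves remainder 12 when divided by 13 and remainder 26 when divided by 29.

142

Since 29·9 ≡ 1 (mod 13), take x = 26 + 29·((12−26)·9 mod 13) = 26 + 29·4 = 142.
Check: 142 mod 13 = 12, 142 mod 29 = 26.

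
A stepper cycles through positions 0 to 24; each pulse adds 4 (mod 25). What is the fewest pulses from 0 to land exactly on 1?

19

25 = 6·4 + 1
4 = 4·1 + 0
Back-substituting gives 4·19 ≡ 1 (mod 25).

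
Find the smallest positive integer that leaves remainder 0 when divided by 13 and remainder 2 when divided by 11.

Since 11·6 ≡ 1 (mod 13), take x = 2 + 11·((0−2)·6 mod 13) = 2 + 11·1 = 13.
Check: 13 mod 13 = 0, 13 mod 11 = 2.

13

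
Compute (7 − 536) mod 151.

75

536 mod 151 = 83 (since 3·151 = 453).
(7 − 83) mod 151 = 75.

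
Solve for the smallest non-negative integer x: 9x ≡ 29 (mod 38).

37

9⁻¹ ≡ 17 (mod 38) because 9·17 = 153 = 4·38 + 1.
So x ≡ 17·29 = 493 ≡ 37 (mod 38).
Check: 9·37 = 333 = 8·38 + 29.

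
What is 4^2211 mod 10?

4

The units digit of 4^n cycles with period 2: 4, 6, …
2211 leaves remainder 1 on division by 2, so 4^2211 ends in 4.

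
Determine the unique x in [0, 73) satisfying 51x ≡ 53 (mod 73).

The inverse of 51 mod 73 is 63 (since 51·63 = 3213 ≡ 1).
So x ≡ 63·53 = 3339 ≡ 54 (mod 73).

54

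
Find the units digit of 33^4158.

9

The units digit of 33^n cycles with period 4: 3, 9, 7, 1, …
4158 leaves remainder 2 on division by 4, so 33^4158 ends in 9.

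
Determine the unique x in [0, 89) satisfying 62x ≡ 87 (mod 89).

62⁻¹ ≡ 56 (mod 89) because 62·56 = 3472 = 39·89 + 1.
Multiplying both sides by 56: x ≡ 56·87 = 4872 ≡ 66 (mod 89).

66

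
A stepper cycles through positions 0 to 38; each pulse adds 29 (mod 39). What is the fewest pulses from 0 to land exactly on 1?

35

39 = 1·29 + 10
29 = 2·10 + 9
10 = 1·9 + 1
9 = 9·1 + 0
Back-substituting gives 29·35 ≡ 1 (mod 39).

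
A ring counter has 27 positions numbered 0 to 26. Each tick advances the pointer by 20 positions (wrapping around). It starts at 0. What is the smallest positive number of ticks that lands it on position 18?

9

20⁻¹ ≡ 23 (mod 27) because 20·23 = 460 = 17·27 + 1.
Multiplying both sides by 23: x ≡ 23·18 = 414 ≡ 9 (mod 27).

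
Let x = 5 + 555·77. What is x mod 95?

555·77 = 42735.
Dividing 42735 by 95 gives quotient 449 and remainder 80.
(5 + 80) mod 95 = 85.

85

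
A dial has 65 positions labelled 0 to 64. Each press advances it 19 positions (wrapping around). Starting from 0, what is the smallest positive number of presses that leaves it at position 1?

24

65 = 3·19 + 8
19 = 2·8 + 3
8 = 2·3 + 2
3 = 1·2 + 1
2 = 2·1 + 0
Back-substituting gives 19·24 ≡ 1 (mod 65).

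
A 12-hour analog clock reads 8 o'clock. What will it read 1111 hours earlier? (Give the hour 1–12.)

Dividing 1111 by 12 gives quotient 92 and remainder 7.
8 − 7 → 1 on a 12-hour dial.

1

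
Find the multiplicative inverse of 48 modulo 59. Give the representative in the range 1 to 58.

59 = 1·48 + 11
48 = 4·11 + 4
11 = 2·4 + 3
4 = 1·3 + 1
3 = 3·1 + 0
Back-substituting gives 48·16 ≡ 1 (mod 59).

16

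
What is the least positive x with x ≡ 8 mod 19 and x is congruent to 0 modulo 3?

27

x ≡ 0 (mod 3) gives x ∈ {0, 3, 6, 9, 12, 15, 18, 21, …}.
The first of these with x mod 19 = 8 is 27.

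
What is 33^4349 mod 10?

Last digits of 3^n: 3, 9, 7, 1 (period 4).
4349 leaves remainder 1 on division by 4, so 33^4349 ends in 3.

3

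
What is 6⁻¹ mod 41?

6·7 = 42 = 1·41 + 1, so 6⁻¹ ≡ 7 (mod 41).

7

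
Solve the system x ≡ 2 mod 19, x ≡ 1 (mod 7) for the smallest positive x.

78

x ≡ 1 (mod 7) gives x ∈ {1, 8, 15, 22, 29, 36, 43, 50, …}.
The first of these with x mod 19 = 2 is 78.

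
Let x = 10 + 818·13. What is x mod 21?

818·13 = 10634.
10634 = 506·21 + 8, so 10634 mod 21 = 8.
(10 + 8) mod 21 = 18.

18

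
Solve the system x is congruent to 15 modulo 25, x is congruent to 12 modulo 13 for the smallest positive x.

x ≡ 12 (mod 13) gives x ∈ {12, 25, 38, 51, 64, 77, 90}.
The first of these with x mod 25 = 15 is 90.

90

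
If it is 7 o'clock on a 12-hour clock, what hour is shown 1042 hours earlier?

9

Dividing 1042 by 12 gives quotient 86 and remainder 10.
7 − 10 → 9 on a 12-hour dial.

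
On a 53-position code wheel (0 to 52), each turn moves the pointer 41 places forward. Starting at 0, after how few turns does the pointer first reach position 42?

The inverse of 41 mod 53 is 22 (since 41·22 = 902 ≡ 1).
So x ≡ 22·42 = 924 ≡ 23 (mod 53).
Check: 41·23 = 943 = 17·53 + 42.

23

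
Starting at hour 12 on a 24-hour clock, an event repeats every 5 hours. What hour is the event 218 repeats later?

22

218·5 = 1090.
Dividing 1090 by 24 gives quotient 45 and remainder 10.
(12 + 10) mod 24 = 22.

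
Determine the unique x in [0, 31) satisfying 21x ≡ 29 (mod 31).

25

21⁻¹ ≡ 3 (mod 31) because 21·3 = 63 = 2·31 + 1.
So x ≡ 3·29 = 87 ≡ 25 (mod 31).
Check: 21·25 = 525 = 16·31 + 29.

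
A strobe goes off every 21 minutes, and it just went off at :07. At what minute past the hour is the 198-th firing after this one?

25

198·21 = 4158.
4158 − 69·60 = 18, so 4158 ≡ 18 (mod 60).
(7 + 18) mod 60 = 25.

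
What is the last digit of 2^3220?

6

Last digits of 2^n: 2, 4, 8, 6 (period 4).
3220 mod 4 = 0, so the last digit matches 2^4 = 6.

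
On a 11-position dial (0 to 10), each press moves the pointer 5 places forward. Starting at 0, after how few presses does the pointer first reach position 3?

The inverse of 5 mod 11 is 9 (since 5·9 = 45 ≡ 1).
So x ≡ 9·3 = 27 ≡ 5 (mod 11).

5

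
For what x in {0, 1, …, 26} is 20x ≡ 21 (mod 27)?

20⁻¹ ≡ 23 (mod 27) because 20·23 = 460 = 17·27 + 1.
So x ≡ 23·21 = 483 ≡ 24 (mod 27).
Check: 20·24 = 480 = 17·27 + 21.

24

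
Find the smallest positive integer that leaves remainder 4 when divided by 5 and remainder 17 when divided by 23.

109

x ≡ 4 (mod 5) gives x ∈ {4, 9, 14, 19, 24, 29, 34, 39, …}.
The first of these with x mod 23 = 17 is 109.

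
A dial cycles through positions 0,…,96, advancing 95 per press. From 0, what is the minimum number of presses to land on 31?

33

The inverse of 95 mod 97 is 48 (since 95·48 = 4560 ≡ 1).
So x ≡ 48·31 = 1488 ≡ 33 (mod 97).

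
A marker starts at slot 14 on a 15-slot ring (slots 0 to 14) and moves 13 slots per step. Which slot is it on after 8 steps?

13

8·13 = 104.
Dividing 104 by 15 gives quotient 6 and remainder 14.
(14 + 14) mod 15 = 13.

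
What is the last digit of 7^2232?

Powers of 7 mod 10 repeat with period 4: 7, 9, 3, 1.
2232 leaves remainder 0 on division by 4, so 7^2232 ends in 1.

1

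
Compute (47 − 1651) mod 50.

46

1651 mod 50 = 1 (since 33·50 = 1650).
(47 − 1) mod 50 = 46.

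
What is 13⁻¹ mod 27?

25

13·25 = 325 = 12·27 + 1, so 13⁻¹ ≡ 25 (mod 27).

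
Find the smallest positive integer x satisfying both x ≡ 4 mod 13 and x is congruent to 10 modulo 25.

160

x ≡ 4 (mod 13) gives x ∈ {4, 17, 30, 43, 56, 69, 82, 95, …}.
The first of these with x mod 25 = 10 is 160.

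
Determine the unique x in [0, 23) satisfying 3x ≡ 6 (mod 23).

2

3⁻¹ ≡ 8 (mod 23) because 3·8 = 24 = 1·23 + 1.
So x ≡ 8·6 = 48 ≡ 2 (mod 23).
Check: 3·2 = 6 = 0·23 + 6.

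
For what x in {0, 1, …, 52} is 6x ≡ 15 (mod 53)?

29

6⁻¹ ≡ 9 (mod 53) because 6·9 = 54 = 1·53 + 1.
Multiplying both sides by 9: x ≡ 9·15 = 135 ≡ 29 (mod 53).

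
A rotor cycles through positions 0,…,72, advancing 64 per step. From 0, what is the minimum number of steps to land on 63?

66

The inverse of 64 mod 73 is 8 (since 64·8 = 512 ≡ 1).
So x ≡ 8·63 = 504 ≡ 66 (mod 73).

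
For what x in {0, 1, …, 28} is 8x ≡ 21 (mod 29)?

28

The inverse of 8 mod 29 is 11 (since 8·11 = 88 ≡ 1).
So x ≡ 11·21 = 231 ≡ 28 (mod 29).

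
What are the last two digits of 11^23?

Square-and-reduce mod 100: 11^1≡11, 11^2≡21, 11^4≡41, 11^8≡81, 11^16≡61.
Since 23 = 1 + 2 + 4 + 16 in binary, 11^23 ≡ 11·21·41·61 ≡ 31 (mod 100).

31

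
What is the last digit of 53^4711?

7

Last digits of 3^n: 3, 9, 7, 1 (period 4).
4711 leaves remainder 3 on division by 4, so 53^4711 ends in 7.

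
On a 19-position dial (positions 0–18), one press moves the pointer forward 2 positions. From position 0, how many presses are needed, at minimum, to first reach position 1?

10

19 = 9·2 + 1
2 = 2·1 + 0
Back-substituting gives 2·10 ≡ 1 (mod 19).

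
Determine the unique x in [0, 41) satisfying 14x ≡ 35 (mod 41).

23

14⁻¹ ≡ 3 (mod 41) because 14·3 = 42 = 1·41 + 1.
Multiplying both sides by 3: x ≡ 3·35 = 105 ≡ 23 (mod 41).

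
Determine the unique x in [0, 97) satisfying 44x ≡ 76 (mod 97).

The inverse of 44 mod 97 is 86 (since 44·86 = 3784 ≡ 1).
So x ≡ 86·76 = 6536 ≡ 37 (mod 97).

37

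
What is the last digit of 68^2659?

2

The units digit of 68^n cycles with period 4: 8, 4, 2, 6, …
2659 leaves remainder 3 on division by 4, so 68^2659 ends in 2.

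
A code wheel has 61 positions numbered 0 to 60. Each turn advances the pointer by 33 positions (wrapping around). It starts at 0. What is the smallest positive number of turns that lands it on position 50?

20

The inverse of 33 mod 61 is 37 (since 33·37 = 1221 ≡ 1).
So x ≡ 37·50 = 1850 ≡ 20 (mod 61).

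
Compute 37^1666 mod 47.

21

By repeated squaring mod 47: 37^1≡37, 37^2≡6, 37^4≡36, 37^8≡27, 37^16≡24, 37^32≡12, 37^64≡3, 37^128≡9, 37^256≡34, 37^512≡28, 37^1024≡32.
1666 = 2 + 128 + 512 + 1024, so 37^1666 ≡ 6·9·28·32 ≡ 21 (mod 47).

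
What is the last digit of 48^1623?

Powers of 8 mod 10 repeat with period 4: 8, 4, 2, 6.
1623 leaves remainder 3 on division by 4, so 48^1623 ends in 2.

2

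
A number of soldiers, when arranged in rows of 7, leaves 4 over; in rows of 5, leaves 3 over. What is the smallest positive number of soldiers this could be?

18

x ≡ 3 (mod 5) gives x ∈ {3, 8, 13, 18}.
The first of these with x mod 7 = 4 is 18.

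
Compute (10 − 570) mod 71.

8

570 mod 71 = 2 (since 8·71 = 568).
(10 − 2) mod 71 = 8.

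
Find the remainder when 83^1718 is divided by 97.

94

Square-and-reduce mod 97: 83^1≡83, 83^2≡2, 83^4≡4, 83^8≡16, 83^16≡62, 83^32≡61, 83^64≡35, 83^128≡61, 83^256≡35, 83^512≡61, 83^1024≡35.
Since 1718 = 2 + 4 + 16 + 32 + 128 + 512 + 1024 in binary, 83^1718 ≡ 2·4·62·61·61·61·35 ≡ 94 (mod 97).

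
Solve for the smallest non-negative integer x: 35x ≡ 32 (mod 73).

3

The inverse of 35 mod 73 is 48 (since 35·48 = 1680 ≡ 1).
Multiplying both sides by 48: x ≡ 48·32 = 1536 ≡ 3 (mod 73).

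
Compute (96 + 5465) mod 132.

5465 = 41·132 + 53, so 5465 mod 132 = 53.
(96 + 53) mod 132 = 17.

17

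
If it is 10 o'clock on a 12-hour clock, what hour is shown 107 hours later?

Dividing 107 by 12 gives quotient 8 and remainder 11.
10 + 11 → 9 on a 12-hour dial.

9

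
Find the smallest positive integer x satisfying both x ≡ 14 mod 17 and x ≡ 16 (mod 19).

x ≡ 14 (mod 17) gives x ∈ {14, 31, 48, 65, 82, 99, 116, 133, …}.
The first of these with x mod 19 = 16 is 320.

320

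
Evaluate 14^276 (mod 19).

7

Successive squares of 14 mod 19: 14^1≡14, 14^2≡6, 14^4≡17, 14^8≡4, 14^16≡16, 14^32≡9, 14^64≡5, 14^128≡6, 14^256≡17.
Since 276 = 4 + 16 + 256 in binary, 14^276 ≡ 17·16·17 ≡ 7 (mod 19).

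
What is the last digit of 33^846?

The units digit of 33^n cycles with period 4: 3, 9, 7, 1, …
846 mod 4 = 2, so the last digit matches 3^2 = 9.

9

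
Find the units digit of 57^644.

1

The units digit of 57^n cycles with period 4: 7, 9, 3, 1, …
644 mod 4 = 0, so the last digit matches 7^4 = 1.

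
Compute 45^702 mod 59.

15

Successive squares of 45 mod 59: 45^1≡45, 45^2≡19, 45^4≡7, 45^8≡49, 45^16≡41, 45^32≡29, 45^64≡15, 45^128≡48, 45^256≡3, 45^512≡9.
702 = 2 + 4 + 8 + 16 + 32 + 128 + 512, so 45^702 ≡ 19·7·49·41·29·48·9 ≡ 15 (mod 59).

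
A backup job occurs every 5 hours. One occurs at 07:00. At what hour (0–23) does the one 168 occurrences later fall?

7

168·5 = 840.
840 − 35·24 = 0, so 840 ≡ 0 (mod 24).
(7 + 0) mod 24 = 7.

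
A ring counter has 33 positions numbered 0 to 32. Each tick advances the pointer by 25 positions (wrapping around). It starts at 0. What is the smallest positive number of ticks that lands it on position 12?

The inverse of 25 mod 33 is 4 (since 25·4 = 100 ≡ 1).
Multiplying both sides by 4: x ≡ 4·12 = 48 ≡ 15 (mod 33).

15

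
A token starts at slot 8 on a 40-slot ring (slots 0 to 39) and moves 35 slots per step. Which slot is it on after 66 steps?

38

66·35 = 2310.
2310 − 57·40 = 30, so 2310 ≡ 30 (mod 40).
(8 + 30) mod 40 = 38.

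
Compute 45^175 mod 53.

Successive squares of 45 mod 53: 45^1≡45, 45^2≡11, 45^4≡15, 45^8≡13, 45^16≡10, 45^32≡47, 45^64≡36, 45^128≡24.
175 = 1 + 2 + 4 + 8 + 32 + 128, so 45^175 ≡ 45·11·15·13·47·24 ≡ 21 (mod 53).

21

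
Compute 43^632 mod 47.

Square-and-reduce mod 47: 43^1≡43, 43^2≡16, 43^4≡21, 43^8≡18, 43^16≡42, 43^32≡25, 43^64≡14, 43^128≡8, 43^256≡17, 43^512≡7.
Since 632 = 8 + 16 + 32 + 64 + 512 in binary, 43^632 ≡ 18·42·25·14·7 ≡ 24 (mod 47).

24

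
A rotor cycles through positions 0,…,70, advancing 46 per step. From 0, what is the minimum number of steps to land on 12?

62

The inverse of 46 mod 71 is 17 (since 46·17 = 782 ≡ 1).
Multiplying both sides by 17: x ≡ 17·12 = 204 ≡ 62 (mod 71).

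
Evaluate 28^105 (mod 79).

By repeated squaring mod 79: 28^1≡28, 28^2≡73, 28^4≡36, 28^8≡32, 28^16≡76, 28^32≡9, 28^64≡2.
Since 105 = 1 + 8 + 32 + 64 in binary, 28^105 ≡ 28·32·9·2 ≡ 12 (mod 79).

12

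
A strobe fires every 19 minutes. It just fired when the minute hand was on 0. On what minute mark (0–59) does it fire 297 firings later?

3

297·19 = 5643.
5643 − 94·60 = 3, so 5643 ≡ 3 (mod 60).
(0 + 3) mod 60 = 3.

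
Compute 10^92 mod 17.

13

By repeated squaring mod 17: 10^1≡10, 10^2≡15, 10^4≡4, 10^8≡16, 10^16≡1, 10^32≡1, 10^64≡1.
Since 92 = 4 + 8 + 16 + 64 in binary, 10^92 ≡ 4·16·1·1 ≡ 13 (mod 17).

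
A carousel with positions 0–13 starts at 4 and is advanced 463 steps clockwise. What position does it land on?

Dividing 463 by 14 gives quotient 33 and remainder 1.
(4 + 1) mod 14 = 5.

5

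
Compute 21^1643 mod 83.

Square-and-reduce mod 83: 21^1≡21, 21^2≡26, 21^4≡12, 21^8≡61, 21^16≡69, 21^32≡30, 21^64≡70, 21^128≡3, 21^256≡9, 21^512≡81, 21^1024≡4.
1643 = 1 + 2 + 8 + 32 + 64 + 512 + 1024, so 21^1643 ≡ 21·26·61·30·70·81·4 ≡ 48 (mod 83).

48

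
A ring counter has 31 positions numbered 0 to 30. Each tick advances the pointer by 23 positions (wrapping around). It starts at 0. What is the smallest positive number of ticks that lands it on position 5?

23⁻¹ ≡ 27 (mod 31) because 23·27 = 621 = 20·31 + 1.
So x ≡ 27·5 = 135 ≡ 11 (mod 31).
Check: 23·11 = 253 = 8·31 + 5.

11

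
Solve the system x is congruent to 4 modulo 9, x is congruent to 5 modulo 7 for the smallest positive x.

40

Since 7·4 ≡ 1 (mod 9), take x = 5 + 7·((4−5)·4 mod 9) = 5 + 7·5 = 40.
Check: 40 mod 9 = 4, 40 mod 7 = 5.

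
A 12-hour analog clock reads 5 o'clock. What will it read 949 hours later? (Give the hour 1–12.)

6

949 mod 12 = 1 (since 79·12 = 948).
5 + 1 → 6 on a 12-hour dial.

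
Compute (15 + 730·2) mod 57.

730·2 = 1460.
1460 − 25·57 = 35, so 1460 ≡ 35 (mod 57).
(15 + 35) mod 57 = 50.

50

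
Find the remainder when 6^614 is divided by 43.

Successive squares of 6 mod 43: 6^1≡6, 6^2≡36, 6^4≡6, 6^8≡36, 6^16≡6, 6^32≡36, 6^64≡6, 6^128≡36, 6^256≡6, 6^512≡36.
Since 614 = 2 + 4 + 32 + 64 + 512 in binary, 6^614 ≡ 36·6·36·6·36 ≡ 36 (mod 43).

36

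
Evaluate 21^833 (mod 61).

29

Successive squares of 21 mod 61: 21^1≡21, 21^2≡14, 21^4≡13, 21^8≡47, 21^16≡13, 21^32≡47, 21^64≡13, 21^128≡47, 21^256≡13, 21^512≡47.
833 = 1 + 64 + 256 + 512, so 21^833 ≡ 21·13·13·47 ≡ 29 (mod 61).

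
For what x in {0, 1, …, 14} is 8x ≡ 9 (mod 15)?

3

8⁻¹ ≡ 2 (mod 15) because 8·2 = 16 = 1·15 + 1.
So x ≡ 2·9 = 18 ≡ 3 (mod 15).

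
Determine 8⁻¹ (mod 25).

25 = 3·8 + 1
8 = 8·1 + 0
Back-substituting gives 8·22 ≡ 1 (mod 25).

22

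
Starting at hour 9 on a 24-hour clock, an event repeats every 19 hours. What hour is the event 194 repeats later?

23

194·19 = 3686.
3686 = 153·24 + 14, so 3686 mod 24 = 14.
(9 + 14) mod 24 = 23.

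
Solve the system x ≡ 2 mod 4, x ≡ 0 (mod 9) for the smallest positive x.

Since 9·1 ≡ 1 (mod 4), take x = 0 + 9·((2−0)·1 mod 4) = 0 + 9·2 = 18.
Check: 18 mod 4 = 2, 18 mod 9 = 0.

18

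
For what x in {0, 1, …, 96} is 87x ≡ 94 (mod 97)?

10

87⁻¹ ≡ 29 (mod 97) because 87·29 = 2523 = 26·97 + 1.
So x ≡ 29·94 = 2726 ≡ 10 (mod 97).
Check: 87·10 = 870 = 8·97 + 94.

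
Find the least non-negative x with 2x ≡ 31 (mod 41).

36

2⁻¹ ≡ 21 (mod 41) because 2·21 = 42 = 1·41 + 1.
So x ≡ 21·31 = 651 ≡ 36 (mod 41).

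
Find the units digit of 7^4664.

1

Powers of 7 mod 10 repeat with period 4: 7, 9, 3, 1.
4664 mod 4 = 0, so the last digit matches 7^4 = 1.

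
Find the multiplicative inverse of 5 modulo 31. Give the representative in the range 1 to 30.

25

5·25 = 125 = 4·31 + 1, so 5⁻¹ ≡ 25 (mod 31).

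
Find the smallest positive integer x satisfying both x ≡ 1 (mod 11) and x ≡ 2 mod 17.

155

Since 17·2 ≡ 1 (mod 11), take x = 2 + 17·((1−2)·2 mod 11) = 2 + 17·9 = 155.
Check: 155 mod 11 = 1, 155 mod 17 = 2.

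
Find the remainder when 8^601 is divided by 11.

Successive squares of 8 mod 11: 8^1≡8, 8^2≡9, 8^4≡4, 8^8≡5, 8^16≡3, 8^32≡9, 8^64≡4, 8^128≡5, 8^256≡3, 8^512≡9.
601 = 1 + 8 + 16 + 64 + 512, so 8^601 ≡ 8·5·3·4·9 ≡ 8 (mod 11).

8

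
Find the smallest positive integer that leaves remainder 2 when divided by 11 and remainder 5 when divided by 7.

x ≡ 5 (mod 7) gives x ∈ {5, 12, 19, 26, 33, 40, 47, 54, …}.
The first of these with x mod 11 = 2 is 68.

68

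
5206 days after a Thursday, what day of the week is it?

5206 mod 7 = 5 (since 743·7 = 5201).
Thursday + 5 days → Tuesday.

Tuesday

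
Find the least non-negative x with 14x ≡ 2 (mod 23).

10

The inverse of 14 mod 23 is 5 (since 14·5 = 70 ≡ 1).
Multiplying both sides by 5: x ≡ 5·2 = 10 ≡ 10 (mod 23).
Check: 14·10 = 140 = 6·23 + 2.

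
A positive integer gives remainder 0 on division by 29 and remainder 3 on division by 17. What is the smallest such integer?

Since 17·12 ≡ 1 (mod 29), take x = 3 + 17·((0−3)·12 mod 29) = 3 + 17·22 = 377.
Check: 377 mod 29 = 0, 377 mod 17 = 3.

377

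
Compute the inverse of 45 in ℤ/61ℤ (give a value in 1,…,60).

19

61 = 1·45 + 16
45 = 2·16 + 13
16 = 1·13 + 3
13 = 4·3 + 1
3 = 3·1 + 0
Back-substituting gives 45·19 ≡ 1 (mod 61).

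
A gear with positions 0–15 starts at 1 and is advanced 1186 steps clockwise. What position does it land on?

3

1186 mod 16 = 2 (since 74·16 = 1184).
(1 + 2) mod 16 = 3.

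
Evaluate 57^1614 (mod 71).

5

Square-and-reduce mod 71: 57^1≡57, 57^2≡54, 57^4≡5, 57^8≡25, 57^16≡57, 57^32≡54, 57^64≡5, 57^128≡25, 57^256≡57, 57^512≡54, 57^1024≡5.
1614 = 2 + 4 + 8 + 64 + 512 + 1024, so 57^1614 ≡ 54·5·25·5·54·5 ≡ 5 (mod 71).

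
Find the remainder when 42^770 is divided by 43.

By repeated squaring mod 43: 42^1≡42, 42^2≡1, 42^4≡1, 42^8≡1, 42^16≡1, 42^32≡1, 42^64≡1, 42^128≡1, 42^256≡1, 42^512≡1.
Since 770 = 2 + 256 + 512 in binary, 42^770 ≡ 1·1·1 ≡ 1 (mod 43).

1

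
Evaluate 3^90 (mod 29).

Square-and-reduce mod 29: 3^1≡3, 3^2≡9, 3^4≡23, 3^8≡7, 3^16≡20, 3^32≡23, 3^64≡7.
90 = 2 + 8 + 16 + 64, so 3^90 ≡ 9·7·20·7 ≡ 4 (mod 29).

4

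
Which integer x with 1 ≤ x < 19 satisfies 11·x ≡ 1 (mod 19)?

19 = 1·11 + 8
11 = 1·8 + 3
8 = 2·3 + 2
3 = 1·2 + 1
2 = 2·1 + 0
Back-substituting gives 11·7 ≡ 1 (mod 19).

7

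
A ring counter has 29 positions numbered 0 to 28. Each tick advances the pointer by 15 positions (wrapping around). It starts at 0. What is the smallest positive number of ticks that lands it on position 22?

15

15⁻¹ ≡ 2 (mod 29) because 15·2 = 30 = 1·29 + 1.
Multiplying both sides by 2: x ≡ 2·22 = 44 ≡ 15 (mod 29).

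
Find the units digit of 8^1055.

The units digit of 8^n cycles with period 4: 8, 4, 2, 6, …
1055 leaves remainder 3 on division by 4, so 8^1055 ends in 2.

2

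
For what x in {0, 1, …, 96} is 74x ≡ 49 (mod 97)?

78

74⁻¹ ≡ 59 (mod 97) because 74·59 = 4366 = 45·97 + 1.
So x ≡ 59·49 = 2891 ≡ 78 (mod 97).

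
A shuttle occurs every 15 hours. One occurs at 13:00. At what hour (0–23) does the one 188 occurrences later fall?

1

188·15 = 2820.
Dividing 2820 by 24 gives quotient 117 and remainder 12.
(13 + 12) mod 24 = 1.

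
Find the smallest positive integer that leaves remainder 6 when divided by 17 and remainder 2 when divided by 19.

40

Since 19·9 ≡ 1 (mod 17), take x = 2 + 19·((6−2)·9 mod 17) = 2 + 19·2 = 40.
Check: 40 mod 17 = 6, 40 mod 19 = 2.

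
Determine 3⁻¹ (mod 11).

11 = 3·3 + 2
3 = 1·2 + 1
2 = 2·1 + 0
Back-substituting gives 3·4 ≡ 1 (mod 11).

4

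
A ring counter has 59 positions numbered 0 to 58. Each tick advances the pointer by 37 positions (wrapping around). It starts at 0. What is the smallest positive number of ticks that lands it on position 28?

47

37⁻¹ ≡ 8 (mod 59) because 37·8 = 296 = 5·59 + 1.
Multiplying both sides by 8: x ≡ 8·28 = 224 ≡ 47 (mod 59).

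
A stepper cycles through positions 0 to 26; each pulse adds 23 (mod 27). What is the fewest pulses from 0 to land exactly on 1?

23·20 = 460 = 17·27 + 1, so 23⁻¹ ≡ 20 (mod 27).

20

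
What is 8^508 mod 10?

The units digit of 8^n cycles with period 4: 8, 4, 2, 6, …
508 leaves remainder 0 on division by 4, so 8^508 ends in 6.

6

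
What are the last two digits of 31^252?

61

By repeated squaring mod 100: 31^1≡31, 31^2≡61, 31^4≡21, 31^8≡41, 31^16≡81, 31^32≡61, 31^64≡21, 31^128≡41.
252 = 4 + 8 + 16 + 32 + 64 + 128, so 31^252 ≡ 21·41·81·61·21·41 ≡ 61 (mod 100).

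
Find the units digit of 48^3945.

Last digits of 8^n: 8, 4, 2, 6 (period 4).
3945 mod 4 = 1, so the last digit matches 8^1 = 8.

8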